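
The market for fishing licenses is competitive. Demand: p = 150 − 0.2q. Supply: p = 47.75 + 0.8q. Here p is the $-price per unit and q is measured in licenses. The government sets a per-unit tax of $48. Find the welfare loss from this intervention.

Competitive equilibrium: 150 − 0.2q = 47.75 + 0.8q → q* = 102.25, p* = 129.55.
With the tax, the buyer price exceeds the seller price by 48: (150 − 0.2q) − (47.75 + 0.8q) = 48 → q' = 54.25.
Δq = 102.25 − 54.25 = 48; the wedge equals the tax, 48.
Welfare loss = ½ × 48 × 48 = $1152.

$1152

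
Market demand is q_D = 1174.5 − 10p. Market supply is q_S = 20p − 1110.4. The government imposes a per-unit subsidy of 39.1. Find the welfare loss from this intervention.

In inverse form: demand p = 117.45 − 0.1q, supply p = 55.52 + 0.05q.
Competitive equilibrium: 117.45 − 0.1q = 55.52 + 0.05q → q* = 412.8667, p* = 76.1633.
The subsidy lowers effective supply by 39.1: p = 16.42 + 0.05q.
New quantity: 117.45 − 0.1q = 16.42 + 0.05q → q' = 673.5333.
Overproduction Δq = 673.5333 − 412.8667 = 260.6666; wedge = subsidy = 39.1.
Deadweight loss = ½ × 260.6666 × 39.1 = 5096.03.

5096.03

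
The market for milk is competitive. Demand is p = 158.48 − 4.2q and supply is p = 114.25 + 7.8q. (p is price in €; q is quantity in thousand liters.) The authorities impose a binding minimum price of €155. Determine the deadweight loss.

Competitive equilibrium: 158.48 − 4.2q = 114.25 + 7.8q → q* = 3.6858, p* = 142.9995.
At the floor p = 155, quantity demanded = (158.48 − 155)/4.2 = 0.8286.
Sellers' marginal cost at q' = 0.8286: 114.25 + 7.8·0.8286 = 120.7131.
Δq = 3.6858 − 0.8286 = 2.8572; wedge = 155 − 120.7131 = 34.2869.
Deadweight loss = ½ × 2.8572 × 34.2869 = €48.98 thousand.

€48.98 thousand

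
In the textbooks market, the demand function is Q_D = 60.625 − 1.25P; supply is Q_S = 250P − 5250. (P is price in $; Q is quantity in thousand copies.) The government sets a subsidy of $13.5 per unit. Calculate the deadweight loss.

$113.34 thousand

In inverse form: demand P = 48.5 − 0.8Q, supply P = 21 + 0.004Q.
Competitive equilibrium: 48.5 − 0.8Q = 21 + 0.004Q → Q* = 34.204, P* = 21.1368.
The subsidy lowers effective supply by 13.5: P = 7.5 + 0.004Q.
New quantity: 48.5 − 0.8Q = 7.5 + 0.004Q → Q' = 50.995.
Overproduction ΔQ = 50.995 − 34.204 = 16.791; wedge = subsidy = 13.5.
The triangle = ½ × 16.791 × 13.5 = $113.34 thousand.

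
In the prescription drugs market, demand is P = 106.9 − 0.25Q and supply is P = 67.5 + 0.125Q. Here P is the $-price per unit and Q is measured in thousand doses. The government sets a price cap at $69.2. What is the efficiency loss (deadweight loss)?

Competitive equilibrium: 106.9 − 0.25Q = 67.5 + 0.125Q → Q* = 105.0667, P* = 80.6333.
At the ceiling P = 69.2, quantity supplied = (69.2 − 67.5)/0.125 = 13.6.
Willingness to pay at Q' = 13.6: 106.9 − 0.25·13.6 = 103.5.
ΔQ = 105.0667 − 13.6 = 91.4667; wedge = 103.5 − 69.2 = 34.3.
Welfare loss = ½ × 91.4667 × 34.3 = $1568.65 thousand.

$1568.65 thousand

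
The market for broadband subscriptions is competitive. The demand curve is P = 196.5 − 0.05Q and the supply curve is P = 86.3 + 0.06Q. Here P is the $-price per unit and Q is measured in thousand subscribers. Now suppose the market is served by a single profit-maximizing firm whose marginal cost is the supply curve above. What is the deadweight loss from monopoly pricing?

$5390.64 thousand

Competitive equilibrium: 196.5 − 0.05Q = 86.3 + 0.06Q → Q* = 1001.8182, P* = 146.4091.
Marginal revenue: MR = 196.5 − 0.1Q. Set MR = MC: 196.5 − 0.1Q = 86.3 + 0.06Q → Q_m = 688.75.
Price P_m = 196.5 − 0.05·688.75 = 162.0625; MC(Q_m) = 86.3 + 0.06·688.75 = 127.625.
Competitive Q* = 1001.8182, so ΔQ = 313.0682; wedge = 162.0625 − 127.625 = 34.4375.
The triangle = ½ × 313.0682 × 34.4375 = $5390.64 thousand.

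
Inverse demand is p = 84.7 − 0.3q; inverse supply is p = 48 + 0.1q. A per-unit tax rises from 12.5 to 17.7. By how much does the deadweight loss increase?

Competitive equilibrium: 84.7 − 0.3q = 48 + 0.1q → q* = 91.75, p* = 57.175.
For a per-unit tax t: Δq = t/0.4, so DWL = ½·t·(t/0.4) = t²/0.8.
At t = 12.5: DWL = 195.313. At t = 17.7: DWL = 391.613.
Increase = 391.613 − 195.313 = 196.30.

196.30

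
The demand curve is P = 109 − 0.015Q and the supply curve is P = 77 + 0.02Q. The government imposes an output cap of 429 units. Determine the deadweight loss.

4121.29

Competitive equilibrium: 109 − 0.015Q = 77 + 0.02Q → Q* = 914.2857, P* = 95.2857.
At Q = 429: demand price = 109 − 0.015·429 = 102.565; supply price = 77 + 0.02·429 = 85.58.
ΔQ = 914.2857 − 429 = 485.2857; wedge = 102.565 − 85.58 = 16.985.
Welfare loss = ½ × 485.2857 × 16.985 = 4121.29.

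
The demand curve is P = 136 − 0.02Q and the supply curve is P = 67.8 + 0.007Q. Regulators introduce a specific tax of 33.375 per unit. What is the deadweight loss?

20627.60

Competitive equilibrium: 136 − 0.02Q = 67.8 + 0.007Q → Q* = 2525.9259, P* = 85.4815.
With the tax, the buyer price exceeds the seller price by 33.375: (136 − 0.02Q) − (67.8 + 0.007Q) = 33.375 → Q' = 1289.8148.
ΔQ = 2525.9259 − 1289.8148 = 1236.1111; the wedge equals the tax, 33.375.
Deadweight loss = ½ × 1236.1111 × 33.375 = 20627.60.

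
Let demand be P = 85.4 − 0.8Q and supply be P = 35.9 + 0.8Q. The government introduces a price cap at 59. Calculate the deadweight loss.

3.40

Competitive equilibrium: 85.4 − 0.8Q = 35.9 + 0.8Q → Q* = 30.9375, P* = 60.65.
At the ceiling P = 59, quantity supplied = (59 − 35.9)/0.8 = 28.875.
Willingness to pay at Q' = 28.875: 85.4 − 0.8·28.875 = 62.3.
ΔQ = 30.9375 − 28.875 = 2.0625; wedge = 62.3 − 59 = 3.3.
Welfare loss = ½ × 2.0625 × 3.3 = 3.40.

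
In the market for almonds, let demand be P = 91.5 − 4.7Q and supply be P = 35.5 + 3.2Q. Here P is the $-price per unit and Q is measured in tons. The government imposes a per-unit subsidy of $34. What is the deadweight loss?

Competitive equilibrium: 91.5 − 4.7Q = 35.5 + 3.2Q → Q* = 7.0886, P* = 58.1835.
The subsidy lowers effective supply by 34: P = 1.5 + 3.2Q.
New quantity: 91.5 − 4.7Q = 1.5 + 3.2Q → Q' = 11.3924.
Overproduction ΔQ = 11.3924 − 7.0886 = 4.3038; wedge = subsidy = 34.
The triangle = ½ × 4.3038 × 34 = $73.16.

$73.16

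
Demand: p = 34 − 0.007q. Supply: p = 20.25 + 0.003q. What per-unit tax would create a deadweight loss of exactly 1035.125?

4.55

Competitive equilibrium: 34 − 0.007q = 20.25 + 0.003q → q* = 1375, p* = 24.375.
A tax t gives Δq = t/0.01 and wedge t, so DWL = t²/0.02.
t²/0.02 = 1035.125 → t² = 20.7025 → t = 4.55.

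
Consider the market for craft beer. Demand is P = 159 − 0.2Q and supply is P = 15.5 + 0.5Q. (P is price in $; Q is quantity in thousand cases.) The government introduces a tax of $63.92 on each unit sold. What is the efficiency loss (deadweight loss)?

Competitive equilibrium: 159 − 0.2Q = 15.5 + 0.5Q → Q* = 205, P* = 118.
With the tax, the buyer price exceeds the seller price by 63.92: (159 − 0.2Q) − (15.5 + 0.5Q) = 63.92 → Q' = 113.68571.
ΔQ = 205 − 113.68571 = 91.31429; the wedge equals the tax, 63.92.
Deadweight loss = ½ × 91.31429 × 63.92 = $2918.40 thousand.

$2918.40 thousand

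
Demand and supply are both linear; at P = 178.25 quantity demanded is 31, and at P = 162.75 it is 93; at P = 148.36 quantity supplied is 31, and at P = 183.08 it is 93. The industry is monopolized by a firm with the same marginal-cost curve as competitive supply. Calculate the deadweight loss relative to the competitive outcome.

103.87

Demand slope = (162.75 − 178.25)/(93 − 31) = −0.25, so P = 186 − 0.25Q.
Supply slope = (183.08 − 148.36)/(93 − 31) = 0.56, so P = 131 + 0.56Q.
Competitive equilibrium: 186 − 0.25Q = 131 + 0.56Q → Q* = 67.9012, P* = 169.0247.
Marginal revenue: MR = 186 − 0.5Q. Set MR = MC: 186 − 0.5Q = 131 + 0.56Q → Q_m = 51.8868.
Price P_m = 186 − 0.25·51.8868 = 173.0283; MC(Q_m) = 131 + 0.56·51.8868 = 160.0566.
Competitive Q* = 67.9012, so ΔQ = 16.0144; wedge = 173.0283 − 160.0566 = 12.9717.
Deadweight loss = ½ × 16.0144 × 12.9717 = 103.87.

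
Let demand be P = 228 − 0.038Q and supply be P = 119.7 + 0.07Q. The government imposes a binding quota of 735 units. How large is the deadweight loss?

3872.07

Competitive equilibrium: 228 − 0.038Q = 119.7 + 0.07Q → Q* = 1002.7778, P* = 189.8944.
At Q = 735: demand price = 228 − 0.038·735 = 200.07; supply price = 119.7 + 0.07·735 = 171.15.
ΔQ = 1002.7778 − 735 = 267.7778; wedge = 200.07 − 171.15 = 28.92.
DWL = ½ × 267.7778 × 28.92 = 3872.07.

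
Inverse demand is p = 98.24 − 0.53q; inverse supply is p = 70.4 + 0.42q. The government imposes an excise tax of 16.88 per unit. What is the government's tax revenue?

194.74

Competitive equilibrium: 98.24 − 0.53q = 70.4 + 0.42q → q* = 29.3053, p* = 82.7082.
With the tax, the buyer price exceeds the seller price by 16.88: (98.24 − 0.53q) − (70.4 + 0.42q) = 16.88 → q' = 11.5368.
Tax revenue = 16.88 × 11.5368 = 194.74.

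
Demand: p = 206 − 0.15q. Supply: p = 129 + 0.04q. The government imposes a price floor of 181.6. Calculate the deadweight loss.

Competitive equilibrium: 206 − 0.15q = 129 + 0.04q → q* = 405.2632, p* = 145.2105.
At the floor p = 181.6, quantity demanded = (206 − 181.6)/0.15 = 162.6667.
Sellers' marginal cost at q' = 162.6667: 129 + 0.04·162.6667 = 135.5067.
Δq = 405.2632 − 162.6667 = 242.5965; wedge = 181.6 − 135.5067 = 46.0933.
Welfare loss = ½ × 242.5965 × 46.0933 = 5591.04.

5591.04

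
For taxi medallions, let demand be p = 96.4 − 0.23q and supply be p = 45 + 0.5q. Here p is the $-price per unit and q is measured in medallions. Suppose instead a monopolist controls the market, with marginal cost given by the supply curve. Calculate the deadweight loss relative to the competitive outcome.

Competitive equilibrium: 96.4 − 0.23q = 45 + 0.5q → q* = 70.411, p* = 80.2055.
Marginal revenue: MR = 96.4 − 0.46q. Set MR = MC: 96.4 − 0.46q = 45 + 0.5q → q_m = 53.5417.
Price p_m = 96.4 − 0.23·53.5417 = 84.0854; MC(q_m) = 45 + 0.5·53.5417 = 71.7709.
Competitive q* = 70.411, so Δq = 16.8693; wedge = 84.0854 − 71.7709 = 12.3145.
Welfare loss = ½ × 16.8693 × 12.3145 = $103.87.

$103.87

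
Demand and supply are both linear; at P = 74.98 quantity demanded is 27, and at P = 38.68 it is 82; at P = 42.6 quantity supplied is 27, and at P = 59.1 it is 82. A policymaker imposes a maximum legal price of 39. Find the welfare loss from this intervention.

Demand slope = (38.68 − 74.98)/(82 − 27) = −0.66, so P = 92.8 − 0.66Q.
Supply slope = (59.1 − 42.6)/(82 − 27) = 0.3, so P = 34.5 + 0.3Q.
Competitive equilibrium: 92.8 − 0.66Q = 34.5 + 0.3Q → Q* = 60.7292, P* = 52.7188.
At the ceiling P = 39, quantity supplied = (39 − 34.5)/0.3 = 15.
Willingness to pay at Q' = 15: 92.8 − 0.66·15 = 82.9.
ΔQ = 60.7292 − 15 = 45.7292; wedge = 82.9 − 39 = 43.9.
Deadweight loss = ½ × 45.7292 × 43.9 = 1003.76.

1003.76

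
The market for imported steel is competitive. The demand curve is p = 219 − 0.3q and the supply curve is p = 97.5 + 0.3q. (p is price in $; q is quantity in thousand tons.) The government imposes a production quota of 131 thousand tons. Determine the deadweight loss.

Competitive equilibrium: 219 − 0.3q = 97.5 + 0.3q → q* = 202.5, p* = 158.25.
At q = 131: demand price = 219 − 0.3·131 = 179.7; supply price = 97.5 + 0.3·131 = 136.8.
Δq = 202.5 − 131 = 71.5; wedge = 179.7 − 136.8 = 42.9.
Deadweight loss = ½ × 71.5 × 42.9 = $1533.675 thousand.

$1533.675 thousand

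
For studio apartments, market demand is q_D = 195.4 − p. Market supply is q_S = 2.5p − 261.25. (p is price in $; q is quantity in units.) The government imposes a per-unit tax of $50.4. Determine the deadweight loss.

$907.20

In inverse form: demand p = 195.4 − q, supply p = 104.5 + 0.4q.
Competitive equilibrium: 195.4 − q = 104.5 + 0.4q → q* = 64.9286, p* = 130.4714.
With the tax, the buyer price exceeds the seller price by 50.4: (195.4 − q) − (104.5 + 0.4q) = 50.4 → q' = 28.9286.
Δq = 64.9286 − 28.9286 = 36; the wedge equals the tax, 50.4.
Deadweight loss = ½ × 36 × 50.4 = $907.20.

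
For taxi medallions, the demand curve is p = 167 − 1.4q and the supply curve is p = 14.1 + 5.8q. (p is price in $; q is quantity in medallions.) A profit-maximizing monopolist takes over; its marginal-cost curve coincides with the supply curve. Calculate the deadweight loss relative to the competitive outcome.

$43.02

Competitive equilibrium: 167 − 1.4q = 14.1 + 5.8q → q* = 21.2361, p* = 137.2694.
Marginal revenue: MR = 167 − 2.8q. Set MR = MC: 167 − 2.8q = 14.1 + 5.8q → q_m = 17.7791.
Price p_m = 167 − 1.4·17.7791 = 142.1093; MC(q_m) = 14.1 + 5.8·17.7791 = 117.2188.
Competitive q* = 21.2361, so Δq = 3.457; wedge = 142.1093 − 117.2188 = 24.8905.
Deadweight loss = ½ × 3.457 × 24.8905 = $43.02.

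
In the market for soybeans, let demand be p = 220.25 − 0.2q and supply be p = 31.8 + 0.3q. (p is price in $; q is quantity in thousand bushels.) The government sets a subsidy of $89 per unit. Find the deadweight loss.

$7921 thousand

Competitive equilibrium: 220.25 − 0.2q = 31.8 + 0.3q → q* = 376.9, p* = 144.87.
The subsidy lowers effective supply by 89: p = 0.3q − 57.2.
New quantity: 220.25 − 0.2q = 0.3q − 57.2 → q' = 554.9.
Overproduction Δq = 554.9 − 376.9 = 178; wedge = subsidy = 89.
Welfare loss = ½ × 178 × 89 = $7921 thousand.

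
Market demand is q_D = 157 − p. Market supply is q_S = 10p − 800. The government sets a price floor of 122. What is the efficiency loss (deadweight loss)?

In inverse form: demand p = 157 − q, supply p = 80 + 0.1q.
Competitive equilibrium: 157 − q = 80 + 0.1q → q* = 70, p* = 87.
At the floor p = 122, quantity demanded = (157 − 122)/1 = 35.
Sellers' marginal cost at q' = 35: 80 + 0.1·35 = 83.5.
Δq = 70 − 35 = 35; wedge = 122 − 83.5 = 38.5.
Welfare loss = ½ × 35 × 38.5 = 673.75.

673.75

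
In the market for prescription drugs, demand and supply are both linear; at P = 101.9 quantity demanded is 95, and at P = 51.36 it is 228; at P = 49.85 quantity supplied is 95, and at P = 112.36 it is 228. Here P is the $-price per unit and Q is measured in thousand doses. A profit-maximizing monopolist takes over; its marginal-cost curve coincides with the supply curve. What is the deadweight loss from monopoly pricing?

Demand slope = (51.36 − 101.9)/(228 − 95) = −0.38, so P = 138 − 0.38Q.
Supply slope = (112.36 − 49.85)/(228 − 95) = 0.47, so P = 5.2 + 0.47Q.
Competitive equilibrium: 138 − 0.38Q = 5.2 + 0.47Q → Q* = 156.2353, P* = 78.6306.
Marginal revenue: MR = 138 − 0.76Q. Set MR = MC: 138 − 0.76Q = 5.2 + 0.47Q → Q_m = 107.9675.
Price P_m = 138 − 0.38·107.9675 = 96.9724; MC(Q_m) = 5.2 + 0.47·107.9675 = 55.9447.
Competitive Q* = 156.2353, so ΔQ = 48.2678; wedge = 96.9724 − 55.9447 = 41.0277.
The triangle = ½ × 48.2678 × 41.0277 = $990.16 thousand.

$990.16 thousand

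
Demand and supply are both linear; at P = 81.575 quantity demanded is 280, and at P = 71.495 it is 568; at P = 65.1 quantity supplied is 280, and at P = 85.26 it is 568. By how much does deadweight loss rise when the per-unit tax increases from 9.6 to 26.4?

2880

Demand slope = (71.495 − 81.575)/(568 − 280) = −0.035, so P = 91.375 − 0.035Q.
Supply slope = (85.26 − 65.1)/(568 − 280) = 0.07, so P = 45.5 + 0.07Q.
Competitive equilibrium: 91.375 − 0.035Q = 45.5 + 0.07Q → Q* = 436.9048, P* = 76.0833.
For a per-unit tax t: ΔQ = t/0.105, so DWL = ½·t·(t/0.105) = t²/0.21.
At t = 9.6: DWL = 438.857. At t = 26.4: DWL = 3318.857.
Increase = 3318.857 − 438.857 = 2880.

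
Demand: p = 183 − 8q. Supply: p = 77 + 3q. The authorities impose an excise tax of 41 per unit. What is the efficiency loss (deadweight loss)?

Competitive equilibrium: 183 − 8q = 77 + 3q → q* = 9.6364, p* = 105.9091.
With the tax, the buyer price exceeds the seller price by 41: (183 − 8q) − (77 + 3q) = 41 → q' = 5.9091.
Δq = 9.6364 − 5.9091 = 3.7273; the wedge equals the tax, 41.
The triangle = ½ × 3.7273 × 41 = 76.41.

76.41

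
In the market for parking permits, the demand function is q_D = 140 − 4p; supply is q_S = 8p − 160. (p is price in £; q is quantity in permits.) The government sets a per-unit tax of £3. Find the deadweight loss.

In inverse form: demand p = 35 − 0.25q, supply p = 20 + 0.125q.
Competitive equilibrium: 35 − 0.25q = 20 + 0.125q → q* = 40, p* = 25.
With the tax, the buyer price exceeds the seller price by 3: (35 − 0.25q) − (20 + 0.125q) = 3 → q' = 32.
Δq = 40 − 32 = 8; the wedge equals the tax, 3.
Deadweight loss = ½ × 8 × 3 = £12.

£12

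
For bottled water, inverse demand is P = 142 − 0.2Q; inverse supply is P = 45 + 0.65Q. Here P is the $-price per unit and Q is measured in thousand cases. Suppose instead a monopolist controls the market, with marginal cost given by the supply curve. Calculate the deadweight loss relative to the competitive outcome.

Competitive equilibrium: 142 − 0.2Q = 45 + 0.65Q → Q* = 114.11765, P* = 119.17647.
Marginal revenue: MR = 142 − 0.4Q. Set MR = MC: 142 − 0.4Q = 45 + 0.65Q → Q_m = 92.38095.
Price P_m = 142 − 0.2·92.38095 = 123.52381; MC(Q_m) = 45 + 0.65·92.38095 = 105.04762.
Competitive Q* = 114.11765, so ΔQ = 21.7367; wedge = 123.52381 − 105.04762 = 18.47619.
Welfare loss = ½ × 21.7367 × 18.47619 = $200.81 thousand.

$200.81 thousand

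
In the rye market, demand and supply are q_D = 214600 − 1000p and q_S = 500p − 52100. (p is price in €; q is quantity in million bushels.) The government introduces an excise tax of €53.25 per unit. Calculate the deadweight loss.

In inverse form: demand p = 214.6 − 0.001q, supply p = 104.2 + 0.002q.
Competitive equilibrium: 214.6 − 0.001q = 104.2 + 0.002q → q* = 36800, p* = 177.8.
With the tax, the buyer price exceeds the seller price by 53.25: (214.6 − 0.001q) − (104.2 + 0.002q) = 53.25 → q' = 19050.
Δq = 36800 − 19050 = 17750; the wedge equals the tax, 53.25.
Deadweight loss = ½ × 17750 × 53.25 = €472593.75 million.

€472593.75 million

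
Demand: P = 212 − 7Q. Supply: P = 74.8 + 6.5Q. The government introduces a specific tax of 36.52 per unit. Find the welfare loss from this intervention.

49.40

Competitive equilibrium: 212 − 7Q = 74.8 + 6.5Q → Q* = 10.163, P* = 140.8593.
With the tax, the buyer price exceeds the seller price by 36.52: (212 − 7Q) − (74.8 + 6.5Q) = 36.52 → Q' = 7.4578.
ΔQ = 10.163 − 7.4578 = 2.7052; the wedge equals the tax, 36.52.
The triangle = ½ × 2.7052 × 36.52 = 49.40.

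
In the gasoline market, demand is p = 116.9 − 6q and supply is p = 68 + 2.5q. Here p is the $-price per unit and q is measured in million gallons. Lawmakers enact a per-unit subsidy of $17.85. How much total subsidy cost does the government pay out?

$140.175 million

Competitive equilibrium: 116.9 − 6q = 68 + 2.5q → q* = 5.75294, p* = 82.38235.
The subsidy lowers effective supply by 17.85: p = 50.15 + 2.5q.
New quantity: 116.9 − 6q = 50.15 + 2.5q → q' = 7.85294.
Total subsidy cost = 17.85 × 7.85294 = $140.175 million.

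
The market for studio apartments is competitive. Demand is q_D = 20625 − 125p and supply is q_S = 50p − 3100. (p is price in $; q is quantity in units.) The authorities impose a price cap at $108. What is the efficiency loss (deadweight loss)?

$26606.43

In inverse form: demand p = 165 − 0.008q, supply p = 62 + 0.02q.
Competitive equilibrium: 165 − 0.008q = 62 + 0.02q → q* = 3678.5714, p* = 135.5714.
At the ceiling p = 108, quantity supplied = (108 − 62)/0.02 = 2300.
Willingness to pay at q' = 2300: 165 − 0.008·2300 = 146.6.
Δq = 3678.5714 − 2300 = 1378.5714; wedge = 146.6 − 108 = 38.6.
The triangle = ½ × 1378.5714 × 38.6 = $26606.43.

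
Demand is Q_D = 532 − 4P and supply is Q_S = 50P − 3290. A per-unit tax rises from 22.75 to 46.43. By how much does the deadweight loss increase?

In inverse form: demand P = 133 − 0.25Q, supply P = 65.8 + 0.02Q.
Competitive equilibrium: 133 − 0.25Q = 65.8 + 0.02Q → Q* = 248.8889, P* = 70.7778.
For a per-unit tax t: ΔQ = t/0.27, so DWL = ½·t·(t/0.27) = t²/0.54.
At t = 22.75: DWL = 958.449. At t = 46.43: DWL = 3992.12.
Increase = 3992.12 − 958.449 = 3033.67.

3033.67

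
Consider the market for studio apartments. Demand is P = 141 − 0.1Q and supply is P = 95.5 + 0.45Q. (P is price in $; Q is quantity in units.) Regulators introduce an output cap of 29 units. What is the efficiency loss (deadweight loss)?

$793.82

Competitive equilibrium: 141 − 0.1Q = 95.5 + 0.45Q → Q* = 82.7273, P* = 132.7273.
At Q = 29: demand price = 141 − 0.1·29 = 138.1; supply price = 95.5 + 0.45·29 = 108.55.
ΔQ = 82.7273 − 29 = 53.7273; wedge = 138.1 − 108.55 = 29.55.
The triangle = ½ × 53.7273 × 29.55 = $793.82.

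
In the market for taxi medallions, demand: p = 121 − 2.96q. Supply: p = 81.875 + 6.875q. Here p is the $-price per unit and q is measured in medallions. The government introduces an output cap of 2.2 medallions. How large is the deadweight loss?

$15.55

Competitive equilibrium: 121 − 2.96q = 81.875 + 6.875q → q* = 3.9781, p* = 109.2247.
At q = 2.2: demand price = 121 − 2.96·2.2 = 114.488; supply price = 81.875 + 6.875·2.2 = 97.
Δq = 3.9781 − 2.2 = 1.7781; wedge = 114.488 − 97 = 17.488.
DWL = ½ × 1.7781 × 17.488 = $15.55.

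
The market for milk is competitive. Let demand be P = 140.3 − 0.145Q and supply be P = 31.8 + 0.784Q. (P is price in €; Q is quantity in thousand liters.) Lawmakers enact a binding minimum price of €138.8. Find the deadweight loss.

€5263.27 thousand

Competitive equilibrium: 140.3 − 0.145Q = 31.8 + 0.784Q → Q* = 116.79225, P* = 123.36512.
At the floor P = 138.8, quantity demanded = (140.3 − 138.8)/0.145 = 10.34483.
Sellers' marginal cost at Q' = 10.34483: 31.8 + 0.784·10.34483 = 39.91035.
ΔQ = 116.79225 − 10.34483 = 106.44742; wedge = 138.8 − 39.91035 = 98.88965.
Welfare loss = ½ × 106.44742 × 98.88965 = €5263.27 thousand.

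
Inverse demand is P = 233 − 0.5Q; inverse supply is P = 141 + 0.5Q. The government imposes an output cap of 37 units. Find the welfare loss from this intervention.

Competitive equilibrium: 233 − 0.5Q = 141 + 0.5Q → Q* = 92, P* = 187.
At Q = 37: demand price = 233 − 0.5·37 = 214.5; supply price = 141 + 0.5·37 = 159.5.
ΔQ = 92 − 37 = 55; wedge = 214.5 − 159.5 = 55.
Welfare loss = ½ × 55 × 55 = 1512.50.

1512.50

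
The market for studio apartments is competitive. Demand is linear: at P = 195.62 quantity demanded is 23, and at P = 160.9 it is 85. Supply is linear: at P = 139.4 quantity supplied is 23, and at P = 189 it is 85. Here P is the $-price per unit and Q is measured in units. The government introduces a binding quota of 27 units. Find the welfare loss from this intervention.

Demand slope = (160.9 − 195.62)/(85 − 23) = −0.56, so P = 208.5 − 0.56Q.
Supply slope = (189 − 139.4)/(85 − 23) = 0.8, so P = 121 + 0.8Q.
Competitive equilibrium: 208.5 − 0.56Q = 121 + 0.8Q → Q* = 64.3382, P* = 172.4706.
At Q = 27: demand price = 208.5 − 0.56·27 = 193.38; supply price = 121 + 0.8·27 = 142.6.
ΔQ = 64.3382 − 27 = 37.3382; wedge = 193.38 − 142.6 = 50.78.
DWL = ½ × 37.3382 × 50.78 = $948.02.

$948.02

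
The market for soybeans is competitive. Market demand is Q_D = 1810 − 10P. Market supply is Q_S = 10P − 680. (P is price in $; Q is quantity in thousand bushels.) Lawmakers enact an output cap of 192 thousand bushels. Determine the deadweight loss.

$13912.90 thousand

In inverse form: demand P = 181 − 0.1Q, supply P = 68 + 0.1Q.
Competitive equilibrium: 181 − 0.1Q = 68 + 0.1Q → Q* = 565, P* = 124.5.
At Q = 192: demand price = 181 − 0.1·192 = 161.8; supply price = 68 + 0.1·192 = 87.2.
ΔQ = 565 − 192 = 373; wedge = 161.8 − 87.2 = 74.6.
DWL = ½ × 373 × 74.6 = $13912.90 thousand.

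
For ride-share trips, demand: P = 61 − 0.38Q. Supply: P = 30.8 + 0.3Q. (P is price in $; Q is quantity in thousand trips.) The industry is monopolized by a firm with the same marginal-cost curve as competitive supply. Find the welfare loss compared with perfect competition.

$86.18 thousand

Competitive equilibrium: 61 − 0.38Q = 30.8 + 0.3Q → Q* = 44.4118, P* = 44.1235.
Marginal revenue: MR = 61 − 0.76Q. Set MR = MC: 61 − 0.76Q = 30.8 + 0.3Q → Q_m = 28.4906.
Price P_m = 61 − 0.38·28.4906 = 50.1736; MC(Q_m) = 30.8 + 0.3·28.4906 = 39.3472.
Competitive Q* = 44.4118, so ΔQ = 15.9212; wedge = 50.1736 − 39.3472 = 10.8264.
Deadweight loss = ½ × 15.9212 × 10.8264 = $86.18 thousand.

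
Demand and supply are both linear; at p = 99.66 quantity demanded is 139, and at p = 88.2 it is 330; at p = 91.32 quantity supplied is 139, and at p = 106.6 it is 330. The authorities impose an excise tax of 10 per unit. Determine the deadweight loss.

Demand slope = (88.2 − 99.66)/(330 − 139) = −0.06, so p = 108 − 0.06q.
Supply slope = (106.6 − 91.32)/(330 − 139) = 0.08, so p = 80.2 + 0.08q.
Competitive equilibrium: 108 − 0.06q = 80.2 + 0.08q → q* = 198.5714, p* = 96.0857.
With the tax, the buyer price exceeds the seller price by 10: (108 − 0.06q) − (80.2 + 0.08q) = 10 → q' = 127.1429.
Δq = 198.5714 − 127.1429 = 71.4285; the wedge equals the tax, 10.
Welfare loss = ½ × 71.4285 × 10 = 357.14.

357.14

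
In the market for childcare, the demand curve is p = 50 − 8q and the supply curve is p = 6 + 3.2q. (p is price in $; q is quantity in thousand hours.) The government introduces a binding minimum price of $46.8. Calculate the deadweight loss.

$69.72 thousand

Competitive equilibrium: 50 − 8q = 6 + 3.2q → q* = 3.92857, p* = 18.57143.
At the floor p = 46.8, quantity demanded = (50 − 46.8)/8 = 0.4.
Sellers' marginal cost at q' = 0.4: 6 + 3.2·0.4 = 7.28.
Δq = 3.92857 − 0.4 = 3.52857; wedge = 46.8 − 7.28 = 39.52.
Welfare loss = ½ × 3.52857 × 39.52 = $69.72 thousand.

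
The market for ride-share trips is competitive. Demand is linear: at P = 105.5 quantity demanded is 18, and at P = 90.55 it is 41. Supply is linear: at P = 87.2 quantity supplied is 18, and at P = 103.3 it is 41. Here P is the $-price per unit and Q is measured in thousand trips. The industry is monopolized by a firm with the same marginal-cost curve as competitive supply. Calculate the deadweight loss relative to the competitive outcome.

Demand slope = (90.55 − 105.5)/(41 − 18) = −0.65, so P = 117.2 − 0.65Q.
Supply slope = (103.3 − 87.2)/(41 − 18) = 0.7, so P = 74.6 + 0.7Q.
Competitive equilibrium: 117.2 − 0.65Q = 74.6 + 0.7Q → Q* = 31.5556, P* = 96.6889.
Marginal revenue: MR = 117.2 − 1.3Q. Set MR = MC: 117.2 − 1.3Q = 74.6 + 0.7Q → Q_m = 21.3.
Price P_m = 117.2 − 0.65·21.3 = 103.355; MC(Q_m) = 74.6 + 0.7·21.3 = 89.51.
Competitive Q* = 31.5556, so ΔQ = 10.2556; wedge = 103.355 − 89.51 = 13.845.
Deadweight loss = ½ × 10.2556 × 13.845 = $70.99 thousand.

$70.99 thousand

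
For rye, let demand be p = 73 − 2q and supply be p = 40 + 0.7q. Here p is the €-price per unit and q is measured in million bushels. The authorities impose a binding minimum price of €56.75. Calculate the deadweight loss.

€22.66 million

Competitive equilibrium: 73 − 2q = 40 + 0.7q → q* = 12.2222, p* = 48.5556.
At the floor p = 56.75, quantity demanded = (73 − 56.75)/2 = 8.125.
Sellers' marginal cost at q' = 8.125: 40 + 0.7·8.125 = 45.6875.
Δq = 12.2222 − 8.125 = 4.0972; wedge = 56.75 − 45.6875 = 11.0625.
DWL = ½ × 4.0972 × 11.0625 = €22.66 million.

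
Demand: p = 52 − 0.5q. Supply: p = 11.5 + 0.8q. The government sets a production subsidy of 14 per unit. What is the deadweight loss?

Competitive equilibrium: 52 − 0.5q = 11.5 + 0.8q → q* = 31.15385, p* = 36.42308.
The subsidy lowers effective supply by 14: p = 0.8q − 2.5.
New quantity: 52 − 0.5q = 0.8q − 2.5 → q' = 41.92308.
Overproduction Δq = 41.92308 − 31.15385 = 10.76923; wedge = subsidy = 14.
Deadweight loss = ½ × 10.76923 × 14 = 75.38.

75.38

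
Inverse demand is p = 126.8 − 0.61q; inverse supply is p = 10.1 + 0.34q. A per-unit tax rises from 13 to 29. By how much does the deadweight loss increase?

353.68

Competitive equilibrium: 126.8 − 0.61q = 10.1 + 0.34q → q* = 122.8421, p* = 51.8663.
For a per-unit tax t: Δq = t/0.95, so DWL = ½·t·(t/0.95) = t²/1.9.
At t = 13: DWL = 88.9474. At t = 29: DWL = 442.6316.
Increase = 442.6316 − 88.9474 = 353.68.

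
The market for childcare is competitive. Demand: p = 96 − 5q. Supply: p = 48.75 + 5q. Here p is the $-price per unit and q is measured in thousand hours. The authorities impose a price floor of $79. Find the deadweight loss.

Competitive equilibrium: 96 − 5q = 48.75 + 5q → q* = 4.725, p* = 72.375.
At the floor p = 79, quantity demanded = (96 − 79)/5 = 3.4.
Sellers' marginal cost at q' = 3.4: 48.75 + 5·3.4 = 65.75.
Δq = 4.725 − 3.4 = 1.325; wedge = 79 − 65.75 = 13.25.
DWL = ½ × 1.325 × 13.25 = $8.78 thousand.

$8.78 thousand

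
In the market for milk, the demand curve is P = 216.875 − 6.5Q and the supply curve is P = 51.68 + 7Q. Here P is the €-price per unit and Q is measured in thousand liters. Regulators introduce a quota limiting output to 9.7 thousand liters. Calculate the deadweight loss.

€43.43 thousand

Competitive equilibrium: 216.875 − 6.5Q = 51.68 + 7Q → Q* = 12.2367, P* = 137.3367.
At Q = 9.7: demand price = 216.875 − 6.5·9.7 = 153.825; supply price = 51.68 + 7·9.7 = 119.58.
ΔQ = 12.2367 − 9.7 = 2.5367; wedge = 153.825 − 119.58 = 34.245.
Deadweight loss = ½ × 2.5367 × 34.245 = €43.43 thousand.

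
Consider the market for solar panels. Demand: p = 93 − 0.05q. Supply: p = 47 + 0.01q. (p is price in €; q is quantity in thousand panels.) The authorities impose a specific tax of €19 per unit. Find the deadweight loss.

Competitive equilibrium: 93 − 0.05q = 47 + 0.01q → q* = 766.6667, p* = 54.6667.
With the tax, the buyer price exceeds the seller price by 19: (93 − 0.05q) − (47 + 0.01q) = 19 → q' = 450.
Δq = 766.6667 − 450 = 316.6667; the wedge equals the tax, 19.
DWL = ½ × 316.6667 × 19 = €3008.33 thousand.

€3008.33 thousand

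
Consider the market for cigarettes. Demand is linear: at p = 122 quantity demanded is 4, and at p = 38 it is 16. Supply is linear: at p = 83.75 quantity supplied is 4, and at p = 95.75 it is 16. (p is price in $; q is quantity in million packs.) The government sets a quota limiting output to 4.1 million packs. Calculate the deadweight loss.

$87.66 million

Demand slope = (38 − 122)/(16 − 4) = −7, so p = 150 − 7q.
Supply slope = (95.75 − 83.75)/(16 − 4) = 1, so p = 79.75 + q.
Competitive equilibrium: 150 − 7q = 79.75 + q → q* = 8.7813, p* = 88.5313.
At q = 4.1: demand price = 150 − 7·4.1 = 121.3; supply price = 79.75 + 1·4.1 = 83.85.
Δq = 8.7813 − 4.1 = 4.6813; wedge = 121.3 − 83.85 = 37.45.
The triangle = ½ × 4.6813 × 37.45 = $87.66 million.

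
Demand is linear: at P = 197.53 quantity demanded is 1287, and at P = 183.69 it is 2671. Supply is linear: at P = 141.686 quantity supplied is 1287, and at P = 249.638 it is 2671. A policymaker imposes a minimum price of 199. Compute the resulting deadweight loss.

Demand slope = (183.69 − 197.53)/(2671 − 1287) = −0.01, so P = 210.4 − 0.01Q.
Supply slope = (249.638 − 141.686)/(2671 − 1287) = 0.078, so P = 41.3 + 0.078Q.
Competitive equilibrium: 210.4 − 0.01Q = 41.3 + 0.078Q → Q* = 1921.5909, P* = 191.1841.
At the floor P = 199, quantity demanded = (210.4 − 199)/0.01 = 1140.
Sellers' marginal cost at Q' = 1140: 41.3 + 0.078·1140 = 130.22.
ΔQ = 1921.5909 − 1140 = 781.5909; wedge = 199 − 130.22 = 68.78.
DWL = ½ × 781.5909 × 68.78 = 26878.91.

26878.91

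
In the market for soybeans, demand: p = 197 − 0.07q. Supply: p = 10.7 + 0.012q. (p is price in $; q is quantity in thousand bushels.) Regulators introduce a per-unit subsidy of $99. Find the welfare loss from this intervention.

$59762.20 thousand

Competitive equilibrium: 197 − 0.07q = 10.7 + 0.012q → q* = 2271.9512, p* = 37.9634.
The subsidy lowers effective supply by 99: p = 0.012q − 88.3.
New quantity: 197 − 0.07q = 0.012q − 88.3 → q' = 3479.2683.
Overproduction Δq = 3479.2683 − 2271.9512 = 1207.3171; wedge = subsidy = 99.
Deadweight loss = ½ × 1207.3171 × 99 = $59762.20 thousand.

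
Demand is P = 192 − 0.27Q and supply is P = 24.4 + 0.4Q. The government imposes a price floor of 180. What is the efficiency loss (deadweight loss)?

Competitive equilibrium: 192 − 0.27Q = 24.4 + 0.4Q → Q* = 250.1493, P* = 124.4597.
At the floor P = 180, quantity demanded = (192 − 180)/0.27 = 44.4444.
Sellers' marginal cost at Q' = 44.4444: 24.4 + 0.4·44.4444 = 42.1778.
ΔQ = 250.1493 − 44.4444 = 205.7049; wedge = 180 − 42.1778 = 137.8222.
Welfare loss = ½ × 205.7049 × 137.8222 = 14175.35.

14175.35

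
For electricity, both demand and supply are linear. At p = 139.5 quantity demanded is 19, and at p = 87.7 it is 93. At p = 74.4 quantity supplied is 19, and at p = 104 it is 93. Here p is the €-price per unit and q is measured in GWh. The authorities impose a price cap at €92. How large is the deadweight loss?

Demand slope = (87.7 − 139.5)/(93 − 19) = −0.7, so p = 152.8 − 0.7q.
Supply slope = (104 − 74.4)/(93 − 19) = 0.4, so p = 66.8 + 0.4q.
Competitive equilibrium: 152.8 − 0.7q = 66.8 + 0.4q → q* = 78.1818, p* = 98.0727.
At the ceiling p = 92, quantity supplied = (92 − 66.8)/0.4 = 63.
Willingness to pay at q' = 63: 152.8 − 0.7·63 = 108.7.
Δq = 78.1818 − 63 = 15.1818; wedge = 108.7 − 92 = 16.7.
The triangle = ½ × 15.1818 × 16.7 = €126.77.

€126.77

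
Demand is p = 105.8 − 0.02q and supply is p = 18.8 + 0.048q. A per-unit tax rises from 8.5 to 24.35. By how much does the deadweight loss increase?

3828.47

Competitive equilibrium: 105.8 − 0.02q = 18.8 + 0.048q → q* = 1279.4118, p* = 80.2118.
For a per-unit tax t: Δq = t/0.068, so DWL = ½·t·(t/0.068) = t²/0.136.
At t = 8.5: DWL = 531.25. At t = 24.35: DWL = 4359.724.
Increase = 4359.724 − 531.25 = 3828.47.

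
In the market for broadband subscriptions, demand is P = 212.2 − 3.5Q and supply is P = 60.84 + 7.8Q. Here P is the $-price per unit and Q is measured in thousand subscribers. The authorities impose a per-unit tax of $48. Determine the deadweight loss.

Competitive equilibrium: 212.2 − 3.5Q = 60.84 + 7.8Q → Q* = 13.3947, P* = 165.3186.
With the tax, the buyer price exceeds the seller price by 48: (212.2 − 3.5Q) − (60.84 + 7.8Q) = 48 → Q' = 9.1469.
ΔQ = 13.3947 − 9.1469 = 4.2478; the wedge equals the tax, 48.
Deadweight loss = ½ × 4.2478 × 48 = $101.95 thousand.

$101.95 thousand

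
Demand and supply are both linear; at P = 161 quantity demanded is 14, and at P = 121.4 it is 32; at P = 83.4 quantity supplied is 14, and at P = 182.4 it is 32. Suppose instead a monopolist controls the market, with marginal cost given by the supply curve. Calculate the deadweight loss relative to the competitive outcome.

110.22

Demand slope = (121.4 − 161)/(32 − 14) = −2.2, so P = 191.8 − 2.2Q.
Supply slope = (182.4 − 83.4)/(32 − 14) = 5.5, so P = 6.4 + 5.5Q.
Competitive equilibrium: 191.8 − 2.2Q = 6.4 + 5.5Q → Q* = 24.0779, P* = 138.8286.
Marginal revenue: MR = 191.8 − 4.4Q. Set MR = MC: 191.8 − 4.4Q = 6.4 + 5.5Q → Q_m = 18.7273.
Price P_m = 191.8 − 2.2·18.7273 = 150.5999; MC(Q_m) = 6.4 + 5.5·18.7273 = 109.4002.
Competitive Q* = 24.0779, so ΔQ = 5.3506; wedge = 150.5999 − 109.4002 = 41.1997.
The triangle = ½ × 5.3506 × 41.1997 = 110.22.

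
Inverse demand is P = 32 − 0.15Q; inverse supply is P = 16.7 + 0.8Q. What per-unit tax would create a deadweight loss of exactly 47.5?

Competitive equilibrium: 32 − 0.15Q = 16.7 + 0.8Q → Q* = 16.1053, P* = 29.5842.
A tax t gives ΔQ = t/0.95 and wedge t, so DWL = t²/1.9.
t²/1.9 = 47.5 → t² = 90.25 → t = 9.5.

9.5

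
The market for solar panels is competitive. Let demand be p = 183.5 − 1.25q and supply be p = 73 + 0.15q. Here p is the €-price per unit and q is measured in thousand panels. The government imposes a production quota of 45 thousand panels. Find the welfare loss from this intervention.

Competitive equilibrium: 183.5 − 1.25q = 73 + 0.15q → q* = 78.9286, p* = 84.8393.
At q = 45: demand price = 183.5 − 1.25·45 = 127.25; supply price = 73 + 0.15·45 = 79.75.
Δq = 78.9286 − 45 = 33.9286; wedge = 127.25 − 79.75 = 47.5.
The triangle = ½ × 33.9286 × 47.5 = €805.80 thousand.

€805.80 thousand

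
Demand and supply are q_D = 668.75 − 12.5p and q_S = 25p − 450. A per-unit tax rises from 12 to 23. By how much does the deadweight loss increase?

In inverse form: demand p = 53.5 − 0.08q, supply p = 18 + 0.04q.
Competitive equilibrium: 53.5 − 0.08q = 18 + 0.04q → q* = 295.8333, p* = 29.8333.
For a per-unit tax t: Δq = t/0.12, so DWL = ½·t·(t/0.12) = t²/0.24.
At t = 12: DWL = 600. At t = 23: DWL = 2204.167.
Increase = 2204.167 − 600 = 1604.17.

1604.17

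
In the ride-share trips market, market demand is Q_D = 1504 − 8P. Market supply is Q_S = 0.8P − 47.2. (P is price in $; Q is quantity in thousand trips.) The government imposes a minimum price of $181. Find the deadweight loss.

$983.27 thousand

In inverse form: demand P = 188 − 0.125Q, supply P = 59 + 1.25Q.
Competitive equilibrium: 188 − 0.125Q = 59 + 1.25Q → Q* = 93.8182, P* = 176.2727.
At the floor P = 181, quantity demanded = (188 − 181)/0.125 = 56.
Sellers' marginal cost at Q' = 56: 59 + 1.25·56 = 129.
ΔQ = 93.8182 − 56 = 37.8182; wedge = 181 − 129 = 52.
The triangle = ½ × 37.8182 × 52 = $983.27 thousand.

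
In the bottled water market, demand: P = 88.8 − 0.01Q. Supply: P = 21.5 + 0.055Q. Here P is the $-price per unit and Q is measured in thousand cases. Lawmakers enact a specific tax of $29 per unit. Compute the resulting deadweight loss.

Competitive equilibrium: 88.8 − 0.01Q = 21.5 + 0.055Q → Q* = 1035.3846, P* = 78.4462.
With the tax, the buyer price exceeds the seller price by 29: (88.8 − 0.01Q) − (21.5 + 0.055Q) = 29 → Q' = 589.2308.
ΔQ = 1035.3846 − 589.2308 = 446.1538; the wedge equals the tax, 29.
The triangle = ½ × 446.1538 × 29 = $6469.23 thousand.

$6469.23 thousand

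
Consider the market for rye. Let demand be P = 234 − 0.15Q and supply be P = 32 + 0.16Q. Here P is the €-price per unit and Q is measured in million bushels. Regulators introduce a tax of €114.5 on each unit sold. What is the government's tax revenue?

Competitive equilibrium: 234 − 0.15Q = 32 + 0.16Q → Q* = 651.6129, P* = 136.2581.
With the tax, the buyer price exceeds the seller price by 114.5: (234 − 0.15Q) − (32 + 0.16Q) = 114.5 → Q' = 282.2581.
Tax revenue = 114.5 × 282.2581 = €32318.55 million.

€32318.55 million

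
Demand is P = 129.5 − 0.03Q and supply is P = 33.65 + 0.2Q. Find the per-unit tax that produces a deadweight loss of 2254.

Competitive equilibrium: 129.5 − 0.03Q = 33.65 + 0.2Q → Q* = 416.7391, P* = 116.9978.
A tax t gives ΔQ = t/0.23 and wedge t, so DWL = t²/0.46.
t²/0.46 = 2254 → t² = 1036.84 → t = 32.2.

32.2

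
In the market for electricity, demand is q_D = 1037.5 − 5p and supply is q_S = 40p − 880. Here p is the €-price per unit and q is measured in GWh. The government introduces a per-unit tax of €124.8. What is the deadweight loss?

In inverse form: demand p = 207.5 − 0.2q, supply p = 22 + 0.025q.
Competitive equilibrium: 207.5 − 0.2q = 22 + 0.025q → q* = 824.4444, p* = 42.6111.
With the tax, the buyer price exceeds the seller price by 124.8: (207.5 − 0.2q) − (22 + 0.025q) = 124.8 → q' = 269.7778.
Δq = 824.4444 − 269.7778 = 554.6666; the wedge equals the tax, 124.8.
DWL = ½ × 554.6666 × 124.8 = €34611.20.

€34611.20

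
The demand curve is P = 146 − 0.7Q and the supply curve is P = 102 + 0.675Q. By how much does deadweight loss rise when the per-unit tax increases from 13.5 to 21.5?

101.82

Competitive equilibrium: 146 − 0.7Q = 102 + 0.675Q → Q* = 32, P* = 123.6.
For a per-unit tax t: ΔQ = t/1.375, so DWL = ½·t·(t/1.375) = t²/2.75.
At t = 13.5: DWL = 66.273. At t = 21.5: DWL = 168.091.
Increase = 168.091 − 66.273 = 101.82.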